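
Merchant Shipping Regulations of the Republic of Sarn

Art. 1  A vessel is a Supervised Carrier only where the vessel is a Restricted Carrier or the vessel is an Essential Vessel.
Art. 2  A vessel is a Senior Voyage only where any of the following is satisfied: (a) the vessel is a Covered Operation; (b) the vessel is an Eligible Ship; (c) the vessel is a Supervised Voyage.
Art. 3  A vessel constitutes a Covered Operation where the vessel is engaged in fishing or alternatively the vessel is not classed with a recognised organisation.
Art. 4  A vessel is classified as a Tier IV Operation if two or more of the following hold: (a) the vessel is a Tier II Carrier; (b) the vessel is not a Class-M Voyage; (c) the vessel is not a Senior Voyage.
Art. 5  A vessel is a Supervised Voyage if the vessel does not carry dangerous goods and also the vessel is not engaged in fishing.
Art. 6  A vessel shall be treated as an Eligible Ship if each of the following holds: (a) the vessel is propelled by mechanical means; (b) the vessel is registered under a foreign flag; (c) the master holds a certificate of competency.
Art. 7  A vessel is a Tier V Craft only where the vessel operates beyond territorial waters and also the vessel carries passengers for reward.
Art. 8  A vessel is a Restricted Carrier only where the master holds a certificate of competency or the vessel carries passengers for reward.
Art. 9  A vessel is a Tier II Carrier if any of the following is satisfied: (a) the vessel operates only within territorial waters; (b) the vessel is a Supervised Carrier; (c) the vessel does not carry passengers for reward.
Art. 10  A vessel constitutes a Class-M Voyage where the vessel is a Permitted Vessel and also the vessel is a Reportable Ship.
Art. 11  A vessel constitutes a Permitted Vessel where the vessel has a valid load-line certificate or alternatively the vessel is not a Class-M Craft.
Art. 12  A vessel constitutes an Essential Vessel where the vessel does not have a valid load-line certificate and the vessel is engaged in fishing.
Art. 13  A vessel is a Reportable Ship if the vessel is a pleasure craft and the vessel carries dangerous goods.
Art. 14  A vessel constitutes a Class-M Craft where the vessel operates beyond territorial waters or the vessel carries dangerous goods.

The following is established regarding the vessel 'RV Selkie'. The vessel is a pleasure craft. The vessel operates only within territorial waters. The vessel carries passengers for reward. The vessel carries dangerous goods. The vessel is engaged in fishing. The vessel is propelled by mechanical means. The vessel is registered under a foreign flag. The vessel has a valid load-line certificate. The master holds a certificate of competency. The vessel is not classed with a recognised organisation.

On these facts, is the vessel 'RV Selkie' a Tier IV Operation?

article 8 — Restricted Carrier: [the master holds a certificate of competency? yes] OR [the vessel carries passengers for reward? yes] → satisfied.
article 12 — Essential Vessel: [the vessel does not have a valid load-line certificate? no] AND [the vessel is engaged in fishing? yes] → not satisfied.
article 1 — Supervised Carrier: [Restricted Carrier (article 8)? yes] OR [Essential Vessel (article 12)? no] → satisfied.
article 9 — Tier II Carrier: [the vessel operates only within territorial waters? yes] OR [Supervised Carrier (article 1)? yes] OR [the vessel does not carry passengers for reward? no] → satisfied.
article 14 — Class-M Craft: [the vessel operates beyond territorial waters? no] OR [the vessel carries dangerous goods? yes] → satisfied.
article 11 — Permitted Vessel: [the vessel has a valid load-line certificate? yes] OR [not a Class-M Craft (article 14)? no] → satisfied.
article 13 — Reportable Ship: [the vessel is a pleasure craft? yes] AND [the vessel carries dangerous goods? yes] → satisfied.
article 10 — Class-M Voyage: [Permitted Vessel (article 11)? yes] AND [Reportable Ship (article 13)? yes] → satisfied.
article 3 — Covered Operation: [the vessel is engaged in fishing? yes] OR [the vessel is not classed with a recognised organisation? yes] → satisfied.
article 6 — Eligible Ship: [the vessel is propelled by mechanical means? yes] AND [the vessel is registered under a foreign flag? yes] AND [the master holds a certificate of competency? yes] → satisfied.
article 5 — Supervised Voyage: [the vessel does not carry dangerous goods? no] AND [the vessel is not engaged in fishing? no] → not satisfied.
article 2 — Senior Voyage: [Covered Operation (article 3)? yes] OR [Eligible Ship (article 6)? yes] OR [Supervised Voyage (article 5)? no] → satisfied.
article 4 — Tier IV Operation: Tier II Carrier (article 9)? yes; not a Class-M Voyage (article 10)? no; not a Senior Voyage (article 2)? no — 1 of 3 hold (need ≥2) → not satisfied.

No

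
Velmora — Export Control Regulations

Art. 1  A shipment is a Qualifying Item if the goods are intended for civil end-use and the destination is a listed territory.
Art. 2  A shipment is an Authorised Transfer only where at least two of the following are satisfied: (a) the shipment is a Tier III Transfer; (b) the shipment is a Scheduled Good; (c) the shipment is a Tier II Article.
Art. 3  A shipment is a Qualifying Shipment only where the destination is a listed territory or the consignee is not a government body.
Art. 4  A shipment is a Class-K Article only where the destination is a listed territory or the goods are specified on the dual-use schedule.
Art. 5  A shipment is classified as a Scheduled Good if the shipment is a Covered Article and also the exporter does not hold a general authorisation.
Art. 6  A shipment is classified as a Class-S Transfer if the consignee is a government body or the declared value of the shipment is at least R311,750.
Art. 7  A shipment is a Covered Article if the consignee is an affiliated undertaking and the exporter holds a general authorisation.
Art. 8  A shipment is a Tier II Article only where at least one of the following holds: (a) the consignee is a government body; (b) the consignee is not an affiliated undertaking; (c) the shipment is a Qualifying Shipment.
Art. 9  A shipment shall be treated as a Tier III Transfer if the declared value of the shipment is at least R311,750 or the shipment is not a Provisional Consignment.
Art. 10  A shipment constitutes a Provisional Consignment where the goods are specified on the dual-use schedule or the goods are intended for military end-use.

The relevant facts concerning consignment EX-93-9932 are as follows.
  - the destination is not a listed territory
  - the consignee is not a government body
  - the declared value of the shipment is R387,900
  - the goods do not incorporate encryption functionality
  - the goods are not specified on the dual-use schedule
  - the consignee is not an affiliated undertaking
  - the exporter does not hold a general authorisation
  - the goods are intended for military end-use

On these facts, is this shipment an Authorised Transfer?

Under article 10: the goods are specified on the dual-use schedule? no; or the goods are intended for military end-use? yes. So the shipment is a Provisional Consignment.
Under article 9: declared value of the shipment: R387,900 ≥ R311,750? yes; or not a Provisional Consignment (article 10)? no. So the shipment is a Tier III Transfer.
Under article 7: the consignee is an affiliated undertaking? no; and the exporter holds a general authorisation? no. So the shipment is not a Covered Article.
Under article 5: Covered Article (article 7)? no; and the exporter does not hold a general authorisation? yes. So the shipment is not a Scheduled Good.
Under article 3: the destination is a listed territory? no; or the consignee is not a government body? yes. So the shipment is a Qualifying Shipment.
Under article 8: the consignee is a government body? no; or the consignee is not an affiliated undertaking? yes; or Qualifying Shipment (article 3)? yes. So the shipment is a Tier II Article.
Under article 2: Tier III Transfer (article 9)? yes; Scheduled Good (article 5)? no; Tier II Article (article 8)? yes — 2 of 3 hold (need ≥2) → satisfied.

Yes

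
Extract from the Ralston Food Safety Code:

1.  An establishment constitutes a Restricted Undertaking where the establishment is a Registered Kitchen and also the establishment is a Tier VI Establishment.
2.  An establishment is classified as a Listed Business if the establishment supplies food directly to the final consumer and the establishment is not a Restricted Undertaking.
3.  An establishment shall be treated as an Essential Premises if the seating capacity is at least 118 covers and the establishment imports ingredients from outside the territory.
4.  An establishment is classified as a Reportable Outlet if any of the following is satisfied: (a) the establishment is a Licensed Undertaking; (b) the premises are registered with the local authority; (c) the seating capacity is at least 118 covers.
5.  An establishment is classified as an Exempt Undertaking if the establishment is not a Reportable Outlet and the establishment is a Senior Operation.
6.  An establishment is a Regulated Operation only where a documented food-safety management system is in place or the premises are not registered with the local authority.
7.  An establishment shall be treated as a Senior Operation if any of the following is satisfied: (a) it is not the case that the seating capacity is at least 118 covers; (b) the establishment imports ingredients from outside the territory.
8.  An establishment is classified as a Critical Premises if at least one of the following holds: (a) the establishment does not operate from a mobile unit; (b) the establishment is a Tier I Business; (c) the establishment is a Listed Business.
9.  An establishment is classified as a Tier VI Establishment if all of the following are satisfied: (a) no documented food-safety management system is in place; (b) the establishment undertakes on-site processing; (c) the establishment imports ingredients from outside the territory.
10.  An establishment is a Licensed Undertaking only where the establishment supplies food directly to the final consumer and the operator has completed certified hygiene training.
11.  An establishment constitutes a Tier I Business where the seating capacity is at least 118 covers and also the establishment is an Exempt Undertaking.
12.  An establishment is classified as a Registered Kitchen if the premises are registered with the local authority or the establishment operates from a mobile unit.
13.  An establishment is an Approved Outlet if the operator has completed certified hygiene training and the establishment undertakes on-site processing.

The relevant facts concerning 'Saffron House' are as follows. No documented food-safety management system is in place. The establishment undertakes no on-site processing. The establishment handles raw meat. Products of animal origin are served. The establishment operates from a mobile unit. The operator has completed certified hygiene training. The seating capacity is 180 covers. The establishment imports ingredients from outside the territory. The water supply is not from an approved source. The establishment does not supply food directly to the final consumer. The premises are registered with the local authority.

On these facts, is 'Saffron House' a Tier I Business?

paragraph 10 — Licensed Undertaking: [the establishment supplies food directly to the final consumer? no] AND [the operator has completed certified hygiene training? yes] → not satisfied.
paragraph 4 — Reportable Outlet: [Licensed Undertaking (paragraph 10)? no] OR [the premises are registered with the local authority? yes] OR [seating capacity: 180 covers ≥ 118 covers? yes] → satisfied.
paragraph 7 — Senior Operation: [seating capacity: 180 covers ≥ 118 covers? yes, so negated condition no] OR [the establishment imports ingredients from outside the territory? yes] → satisfied.
paragraph 5 — Exempt Undertaking: [not a Reportable Outlet (paragraph 4)? no] AND [Senior Operation (paragraph 7)? yes] → not satisfied.
paragraph 11 — Tier I Business: [seating capacity: 180 covers ≥ 118 covers? yes] AND [Exempt Undertaking (paragraph 5)? no] → not satisfied.

No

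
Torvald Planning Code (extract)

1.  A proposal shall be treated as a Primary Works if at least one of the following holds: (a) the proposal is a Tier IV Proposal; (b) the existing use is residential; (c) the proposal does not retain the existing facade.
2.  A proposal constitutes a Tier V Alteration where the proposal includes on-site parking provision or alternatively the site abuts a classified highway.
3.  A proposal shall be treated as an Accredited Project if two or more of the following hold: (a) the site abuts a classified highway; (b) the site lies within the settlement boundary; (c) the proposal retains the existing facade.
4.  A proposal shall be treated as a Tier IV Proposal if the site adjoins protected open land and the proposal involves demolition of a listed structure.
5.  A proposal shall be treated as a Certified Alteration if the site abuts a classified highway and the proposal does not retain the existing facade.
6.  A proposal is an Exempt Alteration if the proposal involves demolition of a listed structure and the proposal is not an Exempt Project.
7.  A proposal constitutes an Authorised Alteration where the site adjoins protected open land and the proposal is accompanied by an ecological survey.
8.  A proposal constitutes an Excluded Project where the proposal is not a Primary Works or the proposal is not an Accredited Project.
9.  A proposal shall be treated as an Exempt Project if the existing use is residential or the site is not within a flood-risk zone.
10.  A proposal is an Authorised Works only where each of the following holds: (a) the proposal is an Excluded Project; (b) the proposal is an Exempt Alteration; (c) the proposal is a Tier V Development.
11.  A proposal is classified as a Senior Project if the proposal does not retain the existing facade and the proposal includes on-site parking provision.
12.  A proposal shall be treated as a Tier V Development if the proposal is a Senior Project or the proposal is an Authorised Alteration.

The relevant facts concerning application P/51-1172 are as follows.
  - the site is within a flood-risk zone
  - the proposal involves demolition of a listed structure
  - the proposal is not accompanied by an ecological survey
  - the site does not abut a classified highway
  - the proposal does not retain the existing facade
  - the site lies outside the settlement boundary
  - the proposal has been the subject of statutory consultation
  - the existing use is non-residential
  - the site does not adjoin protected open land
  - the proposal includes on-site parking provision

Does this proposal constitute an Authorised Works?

paragraph 4 — Tier IV Proposal: [the site adjoins protected open land? no] AND [the proposal involves demolition of a listed structure? yes] → not satisfied.
paragraph 1 — Primary Works: [Tier IV Proposal (paragraph 4)? no] OR [the existing use is residential? no] OR [the proposal does not retain the existing facade? yes] → satisfied.
paragraph 3 — Accredited Project: the site abuts a classified highway? no; the site lies within the settlement boundary? no; the proposal retains the existing facade? no — 0 of 3 hold (need ≥2) → not satisfied.
paragraph 8 — Excluded Project: [not a Primary Works (paragraph 1)? no] OR [not an Accredited Project (paragraph 3)? yes] → satisfied.
paragraph 9 — Exempt Project: [the existing use is residential? no] OR [the site is not within a flood-risk zone? no] → not satisfied.
paragraph 6 — Exempt Alteration: [the proposal involves demolition of a listed structure? yes] AND [not an Exempt Project (paragraph 9)? yes] → satisfied.
paragraph 11 — Senior Project: [the proposal does not retain the existing facade? yes] AND [the proposal includes on-site parking provision? yes] → satisfied.
paragraph 7 — Authorised Alteration: [the site adjoins protected open land? no] AND [the proposal is accompanied by an ecological survey? no] → not satisfied.
paragraph 12 — Tier V Development: [Senior Project (paragraph 11)? yes] OR [Authorised Alteration (paragraph 7)? no] → satisfied.
paragraph 10 — Authorised Works: [Excluded Project (paragraph 8)? yes] AND [Exempt Alteration (paragraph 6)? yes] AND [Tier V Development (paragraph 12)? yes] → satisfied.

Yes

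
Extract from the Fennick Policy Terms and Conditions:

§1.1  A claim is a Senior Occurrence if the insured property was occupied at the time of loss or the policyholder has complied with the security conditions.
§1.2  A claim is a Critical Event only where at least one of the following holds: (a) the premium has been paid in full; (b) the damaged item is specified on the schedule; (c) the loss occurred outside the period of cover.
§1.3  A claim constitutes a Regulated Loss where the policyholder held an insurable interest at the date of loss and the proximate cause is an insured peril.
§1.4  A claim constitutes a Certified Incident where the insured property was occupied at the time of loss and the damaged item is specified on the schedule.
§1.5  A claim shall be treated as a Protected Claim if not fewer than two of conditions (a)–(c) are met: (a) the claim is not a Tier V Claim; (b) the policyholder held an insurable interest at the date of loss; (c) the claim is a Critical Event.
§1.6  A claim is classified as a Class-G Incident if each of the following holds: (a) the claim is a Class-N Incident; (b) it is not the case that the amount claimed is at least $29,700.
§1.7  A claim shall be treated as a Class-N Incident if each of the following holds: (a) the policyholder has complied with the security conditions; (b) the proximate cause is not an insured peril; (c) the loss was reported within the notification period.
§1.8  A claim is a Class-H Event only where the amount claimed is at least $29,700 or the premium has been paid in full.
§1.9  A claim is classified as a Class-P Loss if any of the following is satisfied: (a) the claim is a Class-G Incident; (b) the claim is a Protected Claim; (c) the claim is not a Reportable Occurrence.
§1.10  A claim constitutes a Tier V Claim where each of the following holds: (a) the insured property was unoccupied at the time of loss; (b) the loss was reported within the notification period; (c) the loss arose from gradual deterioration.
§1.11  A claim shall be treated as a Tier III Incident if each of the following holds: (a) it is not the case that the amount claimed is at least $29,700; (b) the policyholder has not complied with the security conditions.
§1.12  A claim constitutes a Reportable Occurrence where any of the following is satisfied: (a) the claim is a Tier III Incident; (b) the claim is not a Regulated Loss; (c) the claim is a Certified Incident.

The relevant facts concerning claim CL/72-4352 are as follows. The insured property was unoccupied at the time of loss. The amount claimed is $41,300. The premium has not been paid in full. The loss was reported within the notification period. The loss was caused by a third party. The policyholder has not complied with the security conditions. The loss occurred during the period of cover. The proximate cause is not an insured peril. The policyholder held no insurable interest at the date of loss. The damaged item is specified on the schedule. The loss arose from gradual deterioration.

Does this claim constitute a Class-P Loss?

Under §1.7: the policyholder has complied with the security conditions? no; and the proximate cause is not an insured peril? yes; and the loss was reported within the notification period? yes. So the claim is not a Class-N Incident.
Under §1.6: Class-N Incident (§1.7)? no; and amount claimed: $41,300 ≥ $29,700? yes, so negated condition no. So the claim is not a Class-G Incident.
Under §1.10: the insured property was unoccupied at the time of loss? yes; and the loss was reported within the notification period? yes; and the loss arose from gradual deterioration? yes. So the claim is a Tier V Claim.
Under §1.2: the premium has been paid in full? no; or the damaged item is specified on the schedule? yes; or the loss occurred outside the period of cover? no. So the claim is a Critical Event.
Under §1.5: not a Tier V Claim (§1.10)? no; the policyholder held an insurable interest at the date of loss? no; Critical Event (§1.2)? yes — 1 of 3 hold (need ≥2) → not satisfied.
Under §1.11: amount claimed: $41,300 ≥ $29,700? yes, so negated condition no; and the policyholder has not complied with the security conditions? yes. So the claim is not a Tier III Incident.
Under §1.3: the policyholder held an insurable interest at the date of loss? no; and the proximate cause is an insured peril? no. So the claim is not a Regulated Loss.
Under §1.4: the insured property was occupied at the time of loss? no; and the damaged item is specified on the schedule? yes. So the claim is not a Certified Incident.
Under §1.12: Tier III Incident (§1.11)? no; or not a Regulated Loss (§1.3)? yes; or Certified Incident (§1.4)? no. So the claim is a Reportable Occurrence.
Under §1.9: Class-G Incident (§1.6)? no; or Protected Claim (§1.5)? no; or not a Reportable Occurrence (§1.12)? no. So the claim is not a Class-P Loss.

No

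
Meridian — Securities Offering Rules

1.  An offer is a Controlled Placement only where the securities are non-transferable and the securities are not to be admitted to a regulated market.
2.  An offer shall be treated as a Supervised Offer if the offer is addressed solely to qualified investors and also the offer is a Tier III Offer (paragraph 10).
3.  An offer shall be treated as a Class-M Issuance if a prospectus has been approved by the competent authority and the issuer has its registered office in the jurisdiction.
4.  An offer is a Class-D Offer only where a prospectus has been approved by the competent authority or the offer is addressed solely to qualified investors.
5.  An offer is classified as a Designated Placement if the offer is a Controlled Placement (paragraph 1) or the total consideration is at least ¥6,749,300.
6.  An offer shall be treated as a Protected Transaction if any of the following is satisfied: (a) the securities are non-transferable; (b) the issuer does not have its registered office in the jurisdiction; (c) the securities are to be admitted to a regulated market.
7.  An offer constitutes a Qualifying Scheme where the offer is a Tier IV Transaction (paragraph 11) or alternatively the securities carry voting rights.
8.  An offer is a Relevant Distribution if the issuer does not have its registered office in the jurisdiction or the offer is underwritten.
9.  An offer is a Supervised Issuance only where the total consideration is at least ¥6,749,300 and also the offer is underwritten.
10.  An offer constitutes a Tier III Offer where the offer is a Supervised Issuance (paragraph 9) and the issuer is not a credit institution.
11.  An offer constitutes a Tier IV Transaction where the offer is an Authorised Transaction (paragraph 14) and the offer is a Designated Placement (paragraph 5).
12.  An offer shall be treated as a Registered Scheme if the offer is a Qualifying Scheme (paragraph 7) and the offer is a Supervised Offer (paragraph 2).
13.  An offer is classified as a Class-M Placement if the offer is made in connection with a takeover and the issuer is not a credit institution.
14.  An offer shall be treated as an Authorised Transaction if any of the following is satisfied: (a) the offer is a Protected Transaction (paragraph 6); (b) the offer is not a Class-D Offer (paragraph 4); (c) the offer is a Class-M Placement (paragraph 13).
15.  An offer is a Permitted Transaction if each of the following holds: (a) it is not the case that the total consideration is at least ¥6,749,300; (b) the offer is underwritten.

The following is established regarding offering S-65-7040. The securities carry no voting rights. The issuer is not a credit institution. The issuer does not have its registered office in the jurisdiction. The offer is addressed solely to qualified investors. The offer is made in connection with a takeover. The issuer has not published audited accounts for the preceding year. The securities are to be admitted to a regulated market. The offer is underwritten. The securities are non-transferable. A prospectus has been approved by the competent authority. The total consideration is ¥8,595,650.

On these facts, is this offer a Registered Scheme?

Yes

paragraph 6 — Protected Transaction: [the securities are non-transferable? yes] OR [the issuer does not have its registered office in the jurisdiction? yes] OR [the securities are to be admitted to a regulated market? yes] → satisfied.
paragraph 4 — Class-D Offer: [a prospectus has been approved by the competent authority? yes] OR [the offer is addressed solely to qualified investors? yes] → satisfied.
paragraph 13 — Class-M Placement: [the offer is made in connection with a takeover? yes] AND [the issuer is not a credit institution? yes] → satisfied.
paragraph 14 — Authorised Transaction: [Protected Transaction (paragraph 6)? yes] OR [not a Class-D Offer (paragraph 4)? no] OR [Class-M Placement (paragraph 13)? yes] → satisfied.
paragraph 1 — Controlled Placement: [the securities are non-transferable? yes] AND [the securities are not to be admitted to a regulated market? no] → not satisfied.
paragraph 5 — Designated Placement: [Controlled Placement (paragraph 1)? no] OR [total consideration: ¥8,595,650 ≥ ¥6,749,300? yes] → satisfied.
paragraph 11 — Tier IV Transaction: [Authorised Transaction (paragraph 14)? yes] AND [Designated Placement (paragraph 5)? yes] → satisfied.
paragraph 7 — Qualifying Scheme: [Tier IV Transaction (paragraph 11)? yes] OR [the securities carry voting rights? no] → satisfied.
paragraph 9 — Supervised Issuance: [total consideration: ¥8,595,650 ≥ ¥6,749,300? yes] AND [the offer is underwritten? yes] → satisfied.
paragraph 10 — Tier III Offer: [Supervised Issuance (paragraph 9)? yes] AND [the issuer is not a credit institution? yes] → satisfied.
paragraph 2 — Supervised Offer: [the offer is addressed solely to qualified investors? yes] AND [Tier III Offer (paragraph 10)? yes] → satisfied.
paragraph 12 — Registered Scheme: [Qualifying Scheme (paragraph 7)? yes] AND [Supervised Offer (paragraph 2)? yes] → satisfied.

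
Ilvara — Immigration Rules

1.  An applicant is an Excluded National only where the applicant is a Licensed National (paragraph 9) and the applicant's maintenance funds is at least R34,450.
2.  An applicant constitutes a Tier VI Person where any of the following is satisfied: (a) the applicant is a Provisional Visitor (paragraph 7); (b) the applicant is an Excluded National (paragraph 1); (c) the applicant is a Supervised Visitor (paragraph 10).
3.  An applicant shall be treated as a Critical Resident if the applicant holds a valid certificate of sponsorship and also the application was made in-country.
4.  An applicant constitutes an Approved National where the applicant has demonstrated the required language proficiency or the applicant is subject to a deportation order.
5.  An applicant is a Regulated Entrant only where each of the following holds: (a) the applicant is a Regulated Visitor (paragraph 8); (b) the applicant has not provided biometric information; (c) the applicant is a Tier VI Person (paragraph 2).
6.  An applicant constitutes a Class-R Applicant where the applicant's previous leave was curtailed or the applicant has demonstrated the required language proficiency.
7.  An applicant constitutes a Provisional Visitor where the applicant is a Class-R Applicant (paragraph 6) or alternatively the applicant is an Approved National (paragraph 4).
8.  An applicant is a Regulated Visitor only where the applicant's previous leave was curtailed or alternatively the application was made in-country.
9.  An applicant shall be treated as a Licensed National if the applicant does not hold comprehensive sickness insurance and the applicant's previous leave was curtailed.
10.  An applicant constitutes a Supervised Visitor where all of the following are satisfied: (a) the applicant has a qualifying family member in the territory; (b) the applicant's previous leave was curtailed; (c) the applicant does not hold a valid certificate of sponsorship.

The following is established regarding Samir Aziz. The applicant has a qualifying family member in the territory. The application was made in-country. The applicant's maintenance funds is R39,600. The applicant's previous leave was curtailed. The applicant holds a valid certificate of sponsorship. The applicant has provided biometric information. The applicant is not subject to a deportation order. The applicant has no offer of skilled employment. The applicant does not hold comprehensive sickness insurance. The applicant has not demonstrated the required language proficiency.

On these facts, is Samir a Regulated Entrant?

paragraph 8 — Regulated Visitor: [the applicant's previous leave was curtailed? yes] OR [the application was made in-country? yes] → satisfied.
paragraph 6 — Class-R Applicant: [the applicant's previous leave was curtailed? yes] OR [the applicant has demonstrated the required language proficiency? no] → satisfied.
paragraph 4 — Approved National: [the applicant has demonstrated the required language proficiency? no] OR [the applicant is subject to a deportation order? no] → not satisfied.
paragraph 7 — Provisional Visitor: [Class-R Applicant (paragraph 6)? yes] OR [Approved National (paragraph 4)? no] → satisfied.
paragraph 9 — Licensed National: [the applicant does not hold comprehensive sickness insurance? yes] AND [the applicant's previous leave was curtailed? yes] → satisfied.
paragraph 1 — Excluded National: [Licensed National (paragraph 9)? yes] AND [applicant's maintenance funds: R39,600 ≥ R34,450? yes] → satisfied.
paragraph 10 — Supervised Visitor: [the applicant has a qualifying family member in the territory? yes] AND [the applicant's previous leave was curtailed? yes] AND [the applicant does not hold a valid certificate of sponsorship? no] → not satisfied.
paragraph 2 — Tier VI Person: [Provisional Visitor (paragraph 7)? yes] OR [Excluded National (paragraph 1)? yes] OR [Supervised Visitor (paragraph 10)? no] → satisfied.
paragraph 5 — Regulated Entrant: [Regulated Visitor (paragraph 8)? yes] AND [the applicant has not provided biometric information? no] AND [Tier VI Person (paragraph 2)? yes] → not satisfied.

No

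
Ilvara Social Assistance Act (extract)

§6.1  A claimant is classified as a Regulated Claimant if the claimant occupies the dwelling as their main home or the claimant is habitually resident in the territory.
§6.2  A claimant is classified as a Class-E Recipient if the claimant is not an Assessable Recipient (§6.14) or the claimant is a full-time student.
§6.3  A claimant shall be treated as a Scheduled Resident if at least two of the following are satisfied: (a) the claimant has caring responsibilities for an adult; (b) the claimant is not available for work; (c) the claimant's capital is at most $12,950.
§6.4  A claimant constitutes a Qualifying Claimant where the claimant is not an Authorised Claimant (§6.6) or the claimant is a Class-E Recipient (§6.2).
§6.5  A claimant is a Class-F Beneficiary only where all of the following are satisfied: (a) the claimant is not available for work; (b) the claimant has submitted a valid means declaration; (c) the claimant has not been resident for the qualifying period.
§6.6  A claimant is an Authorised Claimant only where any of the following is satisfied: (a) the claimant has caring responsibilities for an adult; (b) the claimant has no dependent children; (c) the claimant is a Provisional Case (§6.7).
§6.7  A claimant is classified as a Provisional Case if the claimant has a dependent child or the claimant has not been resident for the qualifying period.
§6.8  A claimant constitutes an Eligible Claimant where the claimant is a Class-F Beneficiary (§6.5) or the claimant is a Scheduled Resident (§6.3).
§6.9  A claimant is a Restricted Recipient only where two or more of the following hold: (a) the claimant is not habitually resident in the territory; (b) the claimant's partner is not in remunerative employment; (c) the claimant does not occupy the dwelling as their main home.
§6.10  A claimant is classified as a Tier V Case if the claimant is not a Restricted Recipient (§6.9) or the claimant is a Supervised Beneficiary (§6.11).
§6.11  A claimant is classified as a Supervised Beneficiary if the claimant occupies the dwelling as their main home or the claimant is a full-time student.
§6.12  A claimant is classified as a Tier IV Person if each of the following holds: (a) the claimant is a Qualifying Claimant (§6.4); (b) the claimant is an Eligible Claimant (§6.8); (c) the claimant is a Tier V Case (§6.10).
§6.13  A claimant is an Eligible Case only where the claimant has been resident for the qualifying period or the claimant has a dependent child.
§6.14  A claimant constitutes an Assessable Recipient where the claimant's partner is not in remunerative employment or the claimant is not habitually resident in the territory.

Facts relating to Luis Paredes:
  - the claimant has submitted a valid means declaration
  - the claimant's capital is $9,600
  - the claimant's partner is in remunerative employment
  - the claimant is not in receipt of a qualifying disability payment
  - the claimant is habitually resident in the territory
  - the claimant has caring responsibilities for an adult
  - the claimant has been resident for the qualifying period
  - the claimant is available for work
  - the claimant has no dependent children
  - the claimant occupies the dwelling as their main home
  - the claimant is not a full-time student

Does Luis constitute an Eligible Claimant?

Yes

§6.5 — Class-F Beneficiary: [the claimant is not available for work? no] AND [the claimant has submitted a valid means declaration? yes] AND [the claimant has not been resident for the qualifying period? no] → not satisfied.
§6.3 — Scheduled Resident: the claimant has caring responsibilities for an adult? yes; the claimant is not available for work? no; claimant's capital: $9,600 ≤ $12,950? yes — 2 of 3 hold (need ≥2) → satisfied.
§6.8 — Eligible Claimant: [Class-F Beneficiary (§6.5)? no] OR [Scheduled Resident (§6.3)? yes] → satisfied.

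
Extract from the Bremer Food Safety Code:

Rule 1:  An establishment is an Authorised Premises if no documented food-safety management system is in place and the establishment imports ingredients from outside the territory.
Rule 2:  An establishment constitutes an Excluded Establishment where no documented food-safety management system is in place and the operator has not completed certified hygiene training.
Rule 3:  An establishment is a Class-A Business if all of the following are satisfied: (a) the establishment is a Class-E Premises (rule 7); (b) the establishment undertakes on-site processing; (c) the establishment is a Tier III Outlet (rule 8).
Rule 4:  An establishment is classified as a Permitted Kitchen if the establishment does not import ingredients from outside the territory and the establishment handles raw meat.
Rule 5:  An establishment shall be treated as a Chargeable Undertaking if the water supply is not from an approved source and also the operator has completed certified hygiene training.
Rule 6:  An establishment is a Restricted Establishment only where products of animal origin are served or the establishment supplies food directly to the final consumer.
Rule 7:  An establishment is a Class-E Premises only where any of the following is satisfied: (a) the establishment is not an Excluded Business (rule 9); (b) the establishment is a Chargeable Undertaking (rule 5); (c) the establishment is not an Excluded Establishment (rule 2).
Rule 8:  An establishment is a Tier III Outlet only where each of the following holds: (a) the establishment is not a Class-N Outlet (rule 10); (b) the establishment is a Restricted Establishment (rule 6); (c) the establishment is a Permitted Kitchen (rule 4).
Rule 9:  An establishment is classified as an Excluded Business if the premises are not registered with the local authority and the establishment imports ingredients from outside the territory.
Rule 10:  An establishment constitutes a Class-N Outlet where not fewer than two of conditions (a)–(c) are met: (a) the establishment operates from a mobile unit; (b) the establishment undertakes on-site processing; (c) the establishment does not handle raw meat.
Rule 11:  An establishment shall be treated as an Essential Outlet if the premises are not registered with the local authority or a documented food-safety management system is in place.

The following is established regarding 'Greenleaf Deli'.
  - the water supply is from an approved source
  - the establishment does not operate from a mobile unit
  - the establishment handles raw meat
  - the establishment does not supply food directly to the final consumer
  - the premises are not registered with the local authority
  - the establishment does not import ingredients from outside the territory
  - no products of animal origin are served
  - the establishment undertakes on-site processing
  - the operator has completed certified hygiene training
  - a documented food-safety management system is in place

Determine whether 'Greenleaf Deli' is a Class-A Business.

rule 9 — Excluded Business: [the premises are not registered with the local authority? yes] AND [the establishment imports ingredients from outside the territory? no] → not satisfied.
rule 5 — Chargeable Undertaking: [the water supply is not from an approved source? no] AND [the operator has completed certified hygiene training? yes] → not satisfied.
rule 2 — Excluded Establishment: [no documented food-safety management system is in place? no] AND [the operator has not completed certified hygiene training? no] → not satisfied.
rule 7 — Class-E Premises: [not an Excluded Business (rule 9)? yes] OR [Chargeable Undertaking (rule 5)? no] OR [not an Excluded Establishment (rule 2)? yes] → satisfied.
rule 10 — Class-N Outlet: the establishment operates from a mobile unit? no; the establishment undertakes on-site processing? yes; the establishment does not handle raw meat? no — 1 of 3 hold (need ≥2) → not satisfied.
rule 6 — Restricted Establishment: [products of animal origin are served? no] OR [the establishment supplies food directly to the final consumer? no] → not satisfied.
rule 4 — Permitted Kitchen: [the establishment does not import ingredients from outside the territory? yes] AND [the establishment handles raw meat? yes] → satisfied.
rule 8 — Tier III Outlet: [not a Class-N Outlet (rule 10)? yes] AND [Restricted Establishment (rule 6)? no] AND [Permitted Kitchen (rule 4)? yes] → not satisfied.
rule 3 — Class-A Business: [Class-E Premises (rule 7)? yes] AND [the establishment undertakes on-site processing? yes] AND [Tier III Outlet (rule 8)? no] → not satisfied.

No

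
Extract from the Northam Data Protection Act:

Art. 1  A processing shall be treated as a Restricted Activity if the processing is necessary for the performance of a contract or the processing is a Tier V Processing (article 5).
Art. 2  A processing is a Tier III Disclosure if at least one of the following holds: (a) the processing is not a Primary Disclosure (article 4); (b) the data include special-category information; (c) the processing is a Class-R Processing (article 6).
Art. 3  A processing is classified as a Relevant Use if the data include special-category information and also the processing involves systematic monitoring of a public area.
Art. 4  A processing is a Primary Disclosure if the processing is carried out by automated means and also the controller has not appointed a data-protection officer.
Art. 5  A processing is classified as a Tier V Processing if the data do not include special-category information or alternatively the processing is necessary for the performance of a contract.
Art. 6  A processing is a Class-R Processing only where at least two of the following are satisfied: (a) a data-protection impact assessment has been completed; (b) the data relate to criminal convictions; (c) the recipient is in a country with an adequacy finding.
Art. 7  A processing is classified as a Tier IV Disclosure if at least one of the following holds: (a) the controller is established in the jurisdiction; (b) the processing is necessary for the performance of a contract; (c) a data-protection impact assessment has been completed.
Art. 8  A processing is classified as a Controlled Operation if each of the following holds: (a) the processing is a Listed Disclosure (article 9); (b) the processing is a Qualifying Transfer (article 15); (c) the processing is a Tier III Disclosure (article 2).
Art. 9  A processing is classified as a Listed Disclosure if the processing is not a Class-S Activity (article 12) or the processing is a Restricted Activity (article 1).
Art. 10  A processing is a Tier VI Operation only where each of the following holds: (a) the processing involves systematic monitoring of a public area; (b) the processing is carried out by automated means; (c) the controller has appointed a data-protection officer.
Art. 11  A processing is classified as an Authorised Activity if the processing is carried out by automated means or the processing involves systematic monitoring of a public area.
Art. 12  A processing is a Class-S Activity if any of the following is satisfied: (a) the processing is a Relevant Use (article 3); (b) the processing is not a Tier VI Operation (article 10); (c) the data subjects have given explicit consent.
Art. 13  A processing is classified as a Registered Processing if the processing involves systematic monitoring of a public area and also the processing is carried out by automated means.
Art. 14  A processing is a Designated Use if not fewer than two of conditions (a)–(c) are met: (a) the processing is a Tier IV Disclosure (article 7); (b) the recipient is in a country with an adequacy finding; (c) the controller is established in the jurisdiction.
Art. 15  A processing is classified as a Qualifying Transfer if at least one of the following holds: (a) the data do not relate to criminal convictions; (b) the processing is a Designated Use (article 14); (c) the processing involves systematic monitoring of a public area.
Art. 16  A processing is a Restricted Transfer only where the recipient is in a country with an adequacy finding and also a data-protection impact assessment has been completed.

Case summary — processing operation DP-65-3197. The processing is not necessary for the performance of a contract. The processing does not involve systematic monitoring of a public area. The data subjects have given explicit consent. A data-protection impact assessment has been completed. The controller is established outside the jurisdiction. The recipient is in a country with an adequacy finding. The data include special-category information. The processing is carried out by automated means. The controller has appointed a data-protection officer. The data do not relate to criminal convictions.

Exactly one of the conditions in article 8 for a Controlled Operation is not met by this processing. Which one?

article 3 — Relevant Use: [the data include special-category information? yes] AND [the processing involves systematic monitoring of a public area? no] → not satisfied.
article 10 — Tier VI Operation: [the processing involves systematic monitoring of a public area? no] AND [the processing is carried out by automated means? yes] AND [the controller has appointed a data-protection officer? yes] → not satisfied.
article 12 — Class-S Activity: [Relevant Use (article 3)? no] OR [not a Tier VI Operation (article 10)? yes] OR [the data subjects have given explicit consent? yes] → satisfied.
article 5 — Tier V Processing: [the data do not include special-category information? no] OR [the processing is necessary for the performance of a contract? no] → not satisfied.
article 1 — Restricted Activity: [the processing is necessary for the performance of a contract? no] OR [Tier V Processing (article 5)? no] → not satisfied.
article 9 — Listed Disclosure: [not a Class-S Activity (article 12)? no] OR [Restricted Activity (article 1)? no] → not satisfied.
article 7 — Tier IV Disclosure: [the controller is established in the jurisdiction? no] OR [the processing is necessary for the performance of a contract? no] OR [a data-protection impact assessment has been completed? yes] → satisfied.
article 14 — Designated Use: Tier IV Disclosure (article 7)? yes; the recipient is in a country with an adequacy finding? yes; the controller is established in the jurisdiction? no — 2 of 3 hold (need ≥2) → satisfied.
article 15 — Qualifying Transfer: [the data do not relate to criminal convictions? yes] OR [Designated Use (article 14)? yes] OR [the processing involves systematic monitoring of a public area? no] → satisfied.
article 4 — Primary Disclosure: [the processing is carried out by automated means? yes] AND [the controller has not appointed a data-protection officer? no] → not satisfied.
article 6 — Class-R Processing: a data-protection impact assessment has been completed? yes; the data relate to criminal convictions? no; the recipient is in a country with an adequacy finding? yes — 2 of 3 hold (need ≥2) → satisfied.
article 2 — Tier III Disclosure: [not a Primary Disclosure (article 4)? yes] OR [the data include special-category information? yes] OR [Class-R Processing (article 6)? yes] → satisfied.
article 8 — Controlled Operation: [Listed Disclosure (article 9)? no] AND [Qualifying Transfer (article 15)? yes] AND [Tier III Disclosure (article 2)? yes] → not satisfied.

Listed Disclosure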